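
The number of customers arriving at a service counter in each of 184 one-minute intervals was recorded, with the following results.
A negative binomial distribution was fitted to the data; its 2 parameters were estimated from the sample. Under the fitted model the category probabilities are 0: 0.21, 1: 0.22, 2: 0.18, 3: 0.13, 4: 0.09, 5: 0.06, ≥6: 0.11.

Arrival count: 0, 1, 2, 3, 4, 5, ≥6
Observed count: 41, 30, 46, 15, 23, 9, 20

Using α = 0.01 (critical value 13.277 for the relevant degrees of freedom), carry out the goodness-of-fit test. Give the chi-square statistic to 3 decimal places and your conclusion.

14.077; reject

Expected counts E_i = n·p_i: 184×0.21 = 38.64, 184×0.22 = 40.48, 184×0.18 = 33.12, 184×0.13 = 23.92, 184×0.09 = 16.56, 184×0.06 = 11.04, 184×0.11 = 20.24.
0: (41 − 38.64)²/38.64 = 5.5696/38.64 = 0.1441
1: (30 − 40.48)²/40.48 = 109.8304/40.48 = 2.7132
2: (46 − 33.12)²/33.12 = 165.8944/33.12 = 5.0089
3: (15 − 23.92)²/23.92 = 79.5664/23.92 = 3.3264
4: (23 − 16.56)²/16.56 = 41.4736/16.56 = 2.5044
5: (9 − 11.04)²/11.04 = 4.1616/11.04 = 0.3770
≥6: (20 − 20.24)²/20.24 = 0.0576/20.24 = 0.0028
Sum = 14.077
df = 4. Since 14.077 > 13.277, we reject H₀.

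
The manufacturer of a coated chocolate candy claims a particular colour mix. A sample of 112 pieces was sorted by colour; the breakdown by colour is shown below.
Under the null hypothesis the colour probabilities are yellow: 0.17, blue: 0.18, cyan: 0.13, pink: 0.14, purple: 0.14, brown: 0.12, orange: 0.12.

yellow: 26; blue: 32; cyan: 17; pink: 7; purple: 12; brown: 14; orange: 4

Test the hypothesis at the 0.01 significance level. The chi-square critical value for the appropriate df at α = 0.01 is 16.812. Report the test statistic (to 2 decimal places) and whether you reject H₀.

Expected counts E_i = n·p_i: 112×0.17 = 19.04, 112×0.18 = 20.16, 112×0.13 = 14.56, 112×0.14 = 15.68, 112×0.14 = 15.68, 112×0.12 = 13.44, 112×0.12 = 13.44.
yellow: (26 − 19.04)²/19.04 = 48.4416/19.04 = 2.544
blue: (32 − 20.16)²/20.16 = 140.1856/20.16 = 6.954
cyan: (17 − 14.56)²/14.56 = 5.9536/14.56 = 0.409
pink: (7 − 15.68)²/15.68 = 75.3424/15.68 = 4.805
purple: (12 − 15.68)²/15.68 = 13.5424/15.68 = 0.864
brown: (14 − 13.44)²/13.44 = 0.3136/13.44 = 0.023
orange: (4 − 13.44)²/13.44 = 89.1136/13.44 = 6.630
Sum = 22.23
df = 6. Since 22.23 > 16.812, we reject H₀.

22.23; reject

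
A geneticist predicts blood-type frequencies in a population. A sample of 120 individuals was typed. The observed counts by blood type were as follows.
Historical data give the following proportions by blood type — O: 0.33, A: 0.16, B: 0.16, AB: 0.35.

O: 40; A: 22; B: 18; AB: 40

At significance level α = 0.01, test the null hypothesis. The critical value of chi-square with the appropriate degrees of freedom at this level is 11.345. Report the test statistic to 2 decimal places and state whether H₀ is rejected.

0.58; do not reject

Expected counts E_i = n·p_i: 120×0.33 = 39.6, 120×0.16 = 19.2, 120×0.16 = 19.2, 120×0.35 = 42.
cat         O        E   (O−E)²/E
O          40     39.6      0.004
A          22     19.2      0.408
B          18     19.2      0.075
AB         40       42      0.095
Sum = 0.58
df = 3. Since 0.58 < 11.345, we do not reject H₀.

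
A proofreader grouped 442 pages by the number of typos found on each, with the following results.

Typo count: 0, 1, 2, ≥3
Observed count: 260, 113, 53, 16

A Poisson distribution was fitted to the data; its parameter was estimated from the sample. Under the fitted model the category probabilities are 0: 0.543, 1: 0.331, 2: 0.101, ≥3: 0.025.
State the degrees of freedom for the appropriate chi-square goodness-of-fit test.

2

There are k = 4 categories and 1 parameter estimated from the data, so df = 4 − 1 − 1 = 2.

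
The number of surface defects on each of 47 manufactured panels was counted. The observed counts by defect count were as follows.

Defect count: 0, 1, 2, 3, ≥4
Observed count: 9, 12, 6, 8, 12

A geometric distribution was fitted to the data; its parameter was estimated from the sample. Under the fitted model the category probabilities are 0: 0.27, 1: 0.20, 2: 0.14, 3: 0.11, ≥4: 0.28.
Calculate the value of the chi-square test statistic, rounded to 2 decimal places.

3.49

Expected counts E_i = n·p_i: 47×0.27 = 12.69, 47×0.20 = 9.4, 47×0.14 = 6.58, 47×0.11 = 5.17, 47×0.28 = 13.16.
0: (9 − 12.69)²/12.69 = 13.6161/12.69 = 1.073
1: (12 − 9.4)²/9.4 = 6.76/9.4 = 0.719
2: (6 − 6.58)²/6.58 = 0.3364/6.58 = 0.051
3: (8 − 5.17)²/5.17 = 8.0089/5.17 = 1.549
≥4: (12 − 13.16)²/13.16 = 1.3456/13.16 = 0.102
Sum = 3.49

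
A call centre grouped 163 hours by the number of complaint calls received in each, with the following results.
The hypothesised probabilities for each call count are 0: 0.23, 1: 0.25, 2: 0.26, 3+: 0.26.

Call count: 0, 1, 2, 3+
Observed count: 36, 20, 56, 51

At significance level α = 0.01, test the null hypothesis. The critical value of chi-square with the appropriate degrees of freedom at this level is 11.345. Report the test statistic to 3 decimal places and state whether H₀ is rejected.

Expected counts E_i = n·p_i: 163×0.23 = 37.49, 163×0.25 = 40.75, 163×0.26 = 42.38, 163×0.26 = 42.38.
0: (36 − 37.49)²/37.49 = 2.2201/37.49 = 0.0592
1: (20 − 40.75)²/40.75 = 430.5625/40.75 = 10.5660
2: (56 − 42.38)²/42.38 = 185.5044/42.38 = 4.3772
3+: (51 − 42.38)²/42.38 = 74.3044/42.38 = 1.7533
Sum = 16.756
df = 3. Since 16.756 > 11.345, we reject H₀.

16.756; reject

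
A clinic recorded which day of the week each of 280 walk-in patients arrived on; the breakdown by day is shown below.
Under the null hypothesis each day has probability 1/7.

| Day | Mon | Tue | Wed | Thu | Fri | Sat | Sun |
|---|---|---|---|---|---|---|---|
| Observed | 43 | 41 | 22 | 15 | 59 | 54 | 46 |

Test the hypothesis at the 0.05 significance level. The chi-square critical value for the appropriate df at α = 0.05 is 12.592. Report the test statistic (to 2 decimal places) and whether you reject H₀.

Under H₀ each category has probability 1/7, so each expected count is 280/7 = 40.
χ² = (43−40)²/40 + (41−40)²/40 + (22−40)²/40 + (15−40)²/40 + (59−40)²/40 + (54−40)²/40 + (46−40)²/40
   = 0.225 + 0.025 + 8.100 + 15.625 + 9.025 + 4.900 + 0.900
Sum = 38.80
df = 6. Since 38.80 > 12.592, we reject H₀.

38.80; reject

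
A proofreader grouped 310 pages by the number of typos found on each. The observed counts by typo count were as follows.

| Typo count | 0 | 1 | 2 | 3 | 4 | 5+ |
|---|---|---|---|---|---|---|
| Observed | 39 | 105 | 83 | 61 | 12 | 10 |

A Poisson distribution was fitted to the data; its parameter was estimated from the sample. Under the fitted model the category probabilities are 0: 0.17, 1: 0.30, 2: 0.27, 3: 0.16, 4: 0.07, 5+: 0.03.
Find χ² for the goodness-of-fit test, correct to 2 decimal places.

12.12

Expected counts E_i = n·p_i: 310×0.17 = 52.7, 310×0.30 = 93, 310×0.27 = 83.7, 310×0.16 = 49.6, 310×0.07 = 21.7, 310×0.03 = 9.3.
0: (39 − 52.7)²/52.7 = 187.69/52.7 = 3.561
1: (105 − 93)²/93 = 144/93 = 1.548
2: (83 − 83.7)²/83.7 = 0.49/83.7 = 0.006
3: (61 − 49.6)²/49.6 = 129.96/49.6 = 2.620
4: (12 − 21.7)²/21.7 = 94.09/21.7 = 4.336
5+: (10 − 9.3)²/9.3 = 0.49/9.3 = 0.053
Sum = 12.12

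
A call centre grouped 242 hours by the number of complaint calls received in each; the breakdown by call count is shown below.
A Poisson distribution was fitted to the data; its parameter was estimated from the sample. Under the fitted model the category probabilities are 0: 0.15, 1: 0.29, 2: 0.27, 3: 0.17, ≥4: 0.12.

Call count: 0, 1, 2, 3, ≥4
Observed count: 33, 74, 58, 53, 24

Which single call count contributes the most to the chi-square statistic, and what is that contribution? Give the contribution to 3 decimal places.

Expected counts E_i = n·p_i: 242×0.15 = 36.3, 242×0.29 = 70.18, 242×0.27 = 65.34, 242×0.17 = 41.14, 242×0.12 = 29.04.
χ² = (33−36.3)²/36.3 + (74−70.18)²/70.18 + (58−65.34)²/65.34 + (53−41.14)²/41.14 + (24−29.04)²/29.04
   = 0.3000 + 0.2079 + 0.8245 + 3.4190 + 0.8747
The largest term is for 3: 3.419.

3, 3.419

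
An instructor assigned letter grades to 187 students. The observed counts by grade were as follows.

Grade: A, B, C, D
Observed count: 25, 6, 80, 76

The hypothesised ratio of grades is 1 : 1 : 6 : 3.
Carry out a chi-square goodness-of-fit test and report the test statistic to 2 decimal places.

27.88

Ratio total = 11. Expected counts: 187×1/11 = 17, 187×1/11 = 17, 187×6/11 = 102, 187×3/11 = 51.
χ² = (25−17)²/17 + (6−17)²/17 + (80−102)²/102 + (76−51)²/51
   = 3.765 + 7.118 + 4.745 + 12.255
Sum = 27.88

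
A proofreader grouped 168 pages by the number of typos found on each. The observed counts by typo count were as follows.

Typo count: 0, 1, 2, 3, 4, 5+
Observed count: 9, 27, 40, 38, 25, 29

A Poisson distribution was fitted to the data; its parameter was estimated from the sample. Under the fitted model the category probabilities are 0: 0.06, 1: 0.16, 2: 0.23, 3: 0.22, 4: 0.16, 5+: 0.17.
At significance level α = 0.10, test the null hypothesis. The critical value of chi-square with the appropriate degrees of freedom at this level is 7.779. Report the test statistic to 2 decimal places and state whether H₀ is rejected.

Expected counts E_i = n·p_i: 168×0.06 = 10.08, 168×0.16 = 26.88, 168×0.23 = 38.64, 168×0.22 = 36.96, 168×0.16 = 26.88, 168×0.17 = 28.56.
χ² = (9−10.08)²/10.08 + (27−26.88)²/26.88 + (40−38.64)²/38.64 + (38−36.96)²/36.96 + (25−26.88)²/26.88 + (29−28.56)²/28.56
   = 0.116 + 0.001 + 0.048 + 0.029 + 0.131 + 0.007
Sum = 0.33
df = 4. Since 0.33 < 7.779, we do not reject H₀.

0.33; do not reject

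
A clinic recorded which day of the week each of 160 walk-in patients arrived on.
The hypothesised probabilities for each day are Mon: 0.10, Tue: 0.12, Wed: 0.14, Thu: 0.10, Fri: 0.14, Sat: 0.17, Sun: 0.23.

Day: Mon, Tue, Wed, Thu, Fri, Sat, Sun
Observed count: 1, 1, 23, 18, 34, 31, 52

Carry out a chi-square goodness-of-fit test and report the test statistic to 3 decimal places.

44.397

Expected counts E_i = n·p_i: 160×0.10 = 16, 160×0.12 = 19.2, 160×0.14 = 22.4, 160×0.10 = 16, 160×0.14 = 22.4, 160×0.17 = 27.2, 160×0.23 = 36.8.
Mon: (1 − 16)²/16 = 225/16 = 14.0625
Tue: (1 − 19.2)²/19.2 = 331.24/19.2 = 17.2521
Wed: (23 − 22.4)²/22.4 = 0.36/22.4 = 0.0161
Thu: (18 − 16)²/16 = 4/16 = 0.2500
Fri: (34 − 22.4)²/22.4 = 134.56/22.4 = 6.0071
Sat: (31 − 27.2)²/27.2 = 14.44/27.2 = 0.5309
Sun: (52 − 36.8)²/36.8 = 231.04/36.8 = 6.2783
Sum = 44.397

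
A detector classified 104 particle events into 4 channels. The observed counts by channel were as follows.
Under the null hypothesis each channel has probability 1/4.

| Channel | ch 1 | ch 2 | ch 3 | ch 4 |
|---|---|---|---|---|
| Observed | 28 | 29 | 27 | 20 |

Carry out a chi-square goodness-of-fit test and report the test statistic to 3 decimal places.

1.923

Under H₀ each category has probability 1/4, so each expected count is 104/4 = 26.
cat         O        E   (O−E)²/E
ch 1       28       26     0.1538
ch 2       29       26     0.3462
ch 3       27       26     0.0385
ch 4       20       26     1.3846
Sum = 1.923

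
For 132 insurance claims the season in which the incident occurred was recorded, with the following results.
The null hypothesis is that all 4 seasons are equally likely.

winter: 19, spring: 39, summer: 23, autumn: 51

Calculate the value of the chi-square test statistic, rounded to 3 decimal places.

19.879

Under H₀ each category has probability 1/4, so each expected count is 132/4 = 33.
cat         O        E   (O−E)²/E
winter     19       33     5.9394
spring     39       33     1.0909
summer     23       33     3.0303
autumn     51       33     9.8182
Sum = 19.879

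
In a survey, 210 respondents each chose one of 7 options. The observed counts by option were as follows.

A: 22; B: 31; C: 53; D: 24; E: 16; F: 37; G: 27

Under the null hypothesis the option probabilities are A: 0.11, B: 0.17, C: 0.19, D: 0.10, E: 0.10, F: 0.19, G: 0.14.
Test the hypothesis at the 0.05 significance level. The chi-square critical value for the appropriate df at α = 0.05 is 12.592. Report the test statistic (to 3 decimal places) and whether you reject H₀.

6.998; do not reject

Expected counts E_i = n·p_i: 210×0.11 = 23.1, 210×0.17 = 35.7, 210×0.19 = 39.9, 210×0.10 = 21, 210×0.10 = 21, 210×0.19 = 39.9, 210×0.14 = 29.4.
A: (22 − 23.1)²/23.1 = 1.21/23.1 = 0.0524
B: (31 − 35.7)²/35.7 = 22.09/35.7 = 0.6188
C: (53 − 39.9)²/39.9 = 171.61/39.9 = 4.3010
D: (24 − 21)²/21 = 9/21 = 0.4286
E: (16 − 21)²/21 = 25/21 = 1.1905
F: (37 − 39.9)²/39.9 = 8.41/39.9 = 0.2108
G: (27 − 29.4)²/29.4 = 5.76/29.4 = 0.1959
Sum = 6.998
df = 6. Since 6.998 < 12.592, we do not reject H₀.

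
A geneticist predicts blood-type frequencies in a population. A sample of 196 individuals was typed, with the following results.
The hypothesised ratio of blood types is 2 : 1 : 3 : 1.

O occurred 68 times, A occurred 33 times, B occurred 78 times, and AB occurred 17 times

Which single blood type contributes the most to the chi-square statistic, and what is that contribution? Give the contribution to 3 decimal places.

Ratio total = 7. Expected counts: 196×2/7 = 56, 196×1/7 = 28, 196×3/7 = 84, 196×1/7 = 28.
O: (68 − 56)²/56 = 144/56 = 2.5714
A: (33 − 28)²/28 = 25/28 = 0.8929
B: (78 − 84)²/84 = 36/84 = 0.4286
AB: (17 − 28)²/28 = 121/28 = 4.3214
The largest term is for AB: 4.321.

AB, 4.321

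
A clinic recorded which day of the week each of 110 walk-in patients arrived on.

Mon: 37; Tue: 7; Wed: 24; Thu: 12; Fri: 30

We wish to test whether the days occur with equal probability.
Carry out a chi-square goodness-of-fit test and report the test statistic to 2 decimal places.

Expected count for each of the 5 categories: 110/5 = 22.
cat         O        E   (O−E)²/E
Mon        37       22     10.227
Tue         7       22     10.227
Wed        24       22      0.182
Thu        12       22      4.545
Fri        30       22      2.909
Sum = 28.09

28.09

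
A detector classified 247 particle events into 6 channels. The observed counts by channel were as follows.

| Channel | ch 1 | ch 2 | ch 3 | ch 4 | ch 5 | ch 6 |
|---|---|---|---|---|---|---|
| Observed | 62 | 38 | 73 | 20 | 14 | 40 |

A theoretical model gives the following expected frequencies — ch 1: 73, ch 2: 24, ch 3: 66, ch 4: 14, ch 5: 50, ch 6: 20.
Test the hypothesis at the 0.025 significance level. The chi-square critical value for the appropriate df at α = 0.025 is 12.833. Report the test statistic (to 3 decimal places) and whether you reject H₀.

59.058; reject

cat         O        E   (O−E)²/E
ch 1       62       73     1.6575
ch 2       38       24     8.1667
ch 3       73       66     0.7424
ch 4       20       14     2.5714
ch 5       14       50    25.9200
ch 6       40       20    20.0000
Sum = 59.058
df = 5. Since 59.058 > 12.833, we reject H₀.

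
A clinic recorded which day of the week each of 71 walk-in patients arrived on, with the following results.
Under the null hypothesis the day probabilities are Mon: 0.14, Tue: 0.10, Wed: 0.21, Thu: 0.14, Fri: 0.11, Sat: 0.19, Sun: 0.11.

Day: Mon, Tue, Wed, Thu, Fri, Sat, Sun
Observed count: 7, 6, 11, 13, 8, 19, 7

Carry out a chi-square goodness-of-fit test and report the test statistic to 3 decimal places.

5.347

Expected counts E_i = n·p_i: 71×0.14 = 9.94, 71×0.10 = 7.1, 71×0.21 = 14.91, 71×0.14 = 9.94, 71×0.11 = 7.81, 71×0.19 = 13.49, 71×0.11 = 7.81.
cat         O        E   (O−E)²/E
Mon         7     9.94     0.8696
Tue         6      7.1     0.1704
Wed        11    14.91     1.0254
Thu        13     9.94     0.9420
Fri         8     7.81     0.0046
Sat        19    13.49     2.2506
Sun         7     7.81     0.0840
Sum = 5.347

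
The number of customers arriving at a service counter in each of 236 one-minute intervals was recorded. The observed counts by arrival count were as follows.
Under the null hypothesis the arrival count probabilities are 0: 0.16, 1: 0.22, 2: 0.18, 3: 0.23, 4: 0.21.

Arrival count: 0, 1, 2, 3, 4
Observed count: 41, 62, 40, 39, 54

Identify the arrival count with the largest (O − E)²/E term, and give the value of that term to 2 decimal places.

3, 4.30

Expected counts E_i = n·p_i: 236×0.16 = 37.76, 236×0.22 = 51.92, 236×0.18 = 42.48, 236×0.23 = 54.28, 236×0.21 = 49.56.
χ² = (41−37.76)²/37.76 + (62−51.92)²/51.92 + (40−42.48)²/42.48 + (39−54.28)²/54.28 + (54−49.56)²/49.56
   = 0.278 + 1.957 + 0.145 + 4.301 + 0.398
The largest term is for 3: 4.30.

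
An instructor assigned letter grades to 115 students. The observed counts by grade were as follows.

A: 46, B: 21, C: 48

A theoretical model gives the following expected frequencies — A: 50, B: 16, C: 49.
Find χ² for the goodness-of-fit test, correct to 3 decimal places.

χ² = (46−50)²/50 + (21−16)²/16 + (48−49)²/49
   = 0.3200 + 1.5625 + 0.0204
Sum = 1.903

1.903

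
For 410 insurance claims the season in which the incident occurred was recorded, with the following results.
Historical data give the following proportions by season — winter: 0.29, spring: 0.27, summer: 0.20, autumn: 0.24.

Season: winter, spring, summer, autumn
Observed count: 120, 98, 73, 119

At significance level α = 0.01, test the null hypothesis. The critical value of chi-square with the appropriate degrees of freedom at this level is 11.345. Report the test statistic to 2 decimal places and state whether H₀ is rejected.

Expected counts E_i = n·p_i: 410×0.29 = 118.9, 410×0.27 = 110.7, 410×0.20 = 82, 410×0.24 = 98.4.
χ² = (120−118.9)²/118.9 + (98−110.7)²/110.7 + (73−82)²/82 + (119−98.4)²/98.4
   = 0.010 + 1.457 + 0.988 + 4.313
Sum = 6.77
df = 3. Since 6.77 < 11.345, we do not reject H₀.

6.77; do not reject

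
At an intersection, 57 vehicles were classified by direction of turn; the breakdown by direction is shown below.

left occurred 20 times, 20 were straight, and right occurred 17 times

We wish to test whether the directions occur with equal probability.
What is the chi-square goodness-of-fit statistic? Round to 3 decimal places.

Expected count for each of the 3 categories: 57/3 = 19.
left: (20 − 19)²/19 = 1/19 = 0.0526
straight: (20 − 19)²/19 = 1/19 = 0.0526
right: (17 − 19)²/19 = 4/19 = 0.2105
Sum = 0.316

0.316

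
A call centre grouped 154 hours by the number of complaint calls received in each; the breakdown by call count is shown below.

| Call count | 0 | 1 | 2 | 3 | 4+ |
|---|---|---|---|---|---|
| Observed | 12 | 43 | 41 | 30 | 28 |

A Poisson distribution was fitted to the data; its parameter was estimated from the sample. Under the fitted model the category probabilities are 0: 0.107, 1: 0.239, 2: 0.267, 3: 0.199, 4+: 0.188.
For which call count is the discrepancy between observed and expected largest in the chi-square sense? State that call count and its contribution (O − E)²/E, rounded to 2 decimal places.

Expected counts E_i = n·p_i: 154×0.107 = 16.478, 154×0.239 = 36.806, 154×0.267 = 41.118, 154×0.199 = 30.646, 154×0.188 = 28.952.
cat         O        E   (O−E)²/E
0          12   16.478      1.217
1          43   36.806      1.042
2          41   41.118      0.000
3          30   30.646      0.014
4+         28   28.952      0.031
The largest term is for 0: 1.22.

0, 1.22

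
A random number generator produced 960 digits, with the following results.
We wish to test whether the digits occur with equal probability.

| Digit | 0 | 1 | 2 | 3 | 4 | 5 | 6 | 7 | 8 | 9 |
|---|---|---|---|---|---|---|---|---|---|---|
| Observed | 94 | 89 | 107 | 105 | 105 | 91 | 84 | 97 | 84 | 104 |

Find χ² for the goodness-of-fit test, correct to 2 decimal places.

7.44

Under H₀ each category has probability 1/10, so each expected count is 960/10 = 96.
χ² = (94−96)²/96 + (89−96)²/96 + (107−96)²/96 + (105−96)²/96 + (105−96)²/96 + (91−96)²/96 + (84−96)²/96 + (97−96)²/96 + (84−96)²/96 + (104−96)²/96
   = 0.042 + 0.510 + 1.260 + 0.844 + 0.844 + 0.260 + 1.500 + 0.010 + 1.500 + 0.667
Sum = 7.44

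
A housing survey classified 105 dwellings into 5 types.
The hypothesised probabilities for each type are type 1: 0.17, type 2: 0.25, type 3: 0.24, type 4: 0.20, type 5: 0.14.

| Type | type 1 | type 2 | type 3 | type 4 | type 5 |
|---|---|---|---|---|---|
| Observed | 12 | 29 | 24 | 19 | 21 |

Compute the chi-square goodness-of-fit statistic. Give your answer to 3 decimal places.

5.153

Expected counts E_i = n·p_i: 105×0.17 = 17.85, 105×0.25 = 26.25, 105×0.24 = 25.2, 105×0.20 = 21, 105×0.14 = 14.7.
χ² = (12−17.85)²/17.85 + (29−26.25)²/26.25 + (24−25.2)²/25.2 + (19−21)²/21 + (21−14.7)²/14.7
   = 1.9172 + 0.2881 + 0.0571 + 0.1905 + 2.7000
Sum = 5.153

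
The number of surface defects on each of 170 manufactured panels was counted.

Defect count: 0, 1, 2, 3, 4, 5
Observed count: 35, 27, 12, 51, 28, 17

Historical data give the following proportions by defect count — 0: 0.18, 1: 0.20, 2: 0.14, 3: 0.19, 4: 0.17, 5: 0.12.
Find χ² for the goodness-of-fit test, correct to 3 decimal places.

19.345

Expected counts E_i = n·p_i: 170×0.18 = 30.6, 170×0.20 = 34, 170×0.14 = 23.8, 170×0.19 = 32.3, 170×0.17 = 28.9, 170×0.12 = 20.4.
0: (35 − 30.6)²/30.6 = 19.36/30.6 = 0.6327
1: (27 − 34)²/34 = 49/34 = 1.4412
2: (12 − 23.8)²/23.8 = 139.24/23.8 = 5.8504
3: (51 − 32.3)²/32.3 = 349.69/32.3 = 10.8263
4: (28 − 28.9)²/28.9 = 0.81/28.9 = 0.0280
5: (17 − 20.4)²/20.4 = 11.56/20.4 = 0.5667
Sum = 19.345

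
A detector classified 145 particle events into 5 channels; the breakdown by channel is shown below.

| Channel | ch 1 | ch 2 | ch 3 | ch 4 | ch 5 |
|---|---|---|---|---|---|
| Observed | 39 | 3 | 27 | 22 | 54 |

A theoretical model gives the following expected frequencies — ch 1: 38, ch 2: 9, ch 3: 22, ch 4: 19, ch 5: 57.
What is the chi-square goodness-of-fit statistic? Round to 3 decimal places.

χ² = (39−38)²/38 + (3−9)²/9 + (27−22)²/22 + (22−19)²/19 + (54−57)²/57
   = 0.0263 + 4.0000 + 1.1364 + 0.4737 + 0.1579
Sum = 5.794

5.794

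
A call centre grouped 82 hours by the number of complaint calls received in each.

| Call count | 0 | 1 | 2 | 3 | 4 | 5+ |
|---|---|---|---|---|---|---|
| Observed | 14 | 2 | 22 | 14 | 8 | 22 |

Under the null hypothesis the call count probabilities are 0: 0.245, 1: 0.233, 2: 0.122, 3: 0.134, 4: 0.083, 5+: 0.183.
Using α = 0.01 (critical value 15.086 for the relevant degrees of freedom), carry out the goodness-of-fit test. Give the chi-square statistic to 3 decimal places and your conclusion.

35.841; reject

Expected counts E_i = n·p_i: 82×0.245 = 20.09, 82×0.233 = 19.106, 82×0.122 = 10.004, 82×0.134 = 10.988, 82×0.083 = 6.806, 82×0.183 = 15.006.
0: (14 − 20.09)²/20.09 = 37.0881/20.09 = 1.8461
1: (2 − 19.106)²/19.106 = 292.615236/19.106 = 15.3154
2: (22 − 10.004)²/10.004 = 143.904016/10.004 = 14.3846
3: (14 − 10.988)²/10.988 = 9.072144/10.988 = 0.8256
4: (8 − 6.806)²/6.806 = 1.425636/6.806 = 0.2095
5+: (22 − 15.006)²/15.006 = 48.916036/15.006 = 3.2598
Sum = 35.841
df = 5. Since 35.841 > 15.086, we reject H₀.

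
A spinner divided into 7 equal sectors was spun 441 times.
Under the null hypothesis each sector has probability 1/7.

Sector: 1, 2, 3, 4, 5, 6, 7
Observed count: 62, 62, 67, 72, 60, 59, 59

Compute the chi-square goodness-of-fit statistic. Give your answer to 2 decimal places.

2.22

Expected count for each of the 7 categories: 441/7 = 63.
1: (62 − 63)²/63 = 1/63 = 0.016
2: (62 − 63)²/63 = 1/63 = 0.016
3: (67 − 63)²/63 = 16/63 = 0.254
4: (72 − 63)²/63 = 81/63 = 1.286
5: (60 − 63)²/63 = 9/63 = 0.143
6: (59 − 63)²/63 = 16/63 = 0.254
7: (59 − 63)²/63 = 16/63 = 0.254
Sum = 2.22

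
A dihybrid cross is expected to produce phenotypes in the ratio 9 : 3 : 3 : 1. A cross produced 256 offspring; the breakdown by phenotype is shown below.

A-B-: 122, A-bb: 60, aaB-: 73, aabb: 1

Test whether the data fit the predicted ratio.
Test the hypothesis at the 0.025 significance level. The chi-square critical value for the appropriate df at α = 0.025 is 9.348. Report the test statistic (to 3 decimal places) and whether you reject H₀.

Ratio total = 16. Expected counts: 256×9/16 = 144, 256×3/16 = 48, 256×3/16 = 48, 256×1/16 = 16.
cat         O        E   (O−E)²/E
A-B-      122      144     3.3611
A-bb       60       48     3.0000
aaB-       73       48    13.0208
aabb        1       16    14.0625
Sum = 33.444
df = 3. Since 33.444 > 9.348, we reject H₀.

33.444; reject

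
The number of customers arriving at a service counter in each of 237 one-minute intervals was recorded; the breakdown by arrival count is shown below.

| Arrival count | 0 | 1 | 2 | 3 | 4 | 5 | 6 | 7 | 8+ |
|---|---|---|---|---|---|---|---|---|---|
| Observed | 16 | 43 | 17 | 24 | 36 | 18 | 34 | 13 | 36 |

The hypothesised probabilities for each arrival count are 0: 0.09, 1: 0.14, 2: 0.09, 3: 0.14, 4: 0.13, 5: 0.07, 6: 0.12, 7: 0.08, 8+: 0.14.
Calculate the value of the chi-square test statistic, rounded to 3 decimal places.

11.851

Expected counts E_i = n·p_i: 237×0.09 = 21.33, 237×0.14 = 33.18, 237×0.09 = 21.33, 237×0.14 = 33.18, 237×0.13 = 30.81, 237×0.07 = 16.59, 237×0.12 = 28.44, 237×0.08 = 18.96, 237×0.14 = 33.18.
0: (16 − 21.33)²/21.33 = 28.4089/21.33 = 1.3319
1: (43 − 33.18)²/33.18 = 96.4324/33.18 = 2.9063
2: (17 − 21.33)²/21.33 = 18.7489/21.33 = 0.8790
3: (24 − 33.18)²/33.18 = 84.2724/33.18 = 2.5399
4: (36 − 30.81)²/30.81 = 26.9361/30.81 = 0.8743
5: (18 − 16.59)²/16.59 = 1.9881/16.59 = 0.1198
6: (34 − 28.44)²/28.44 = 30.9136/28.44 = 1.0870
7: (13 − 18.96)²/18.96 = 35.5216/18.96 = 1.8735
8+: (36 − 33.18)²/33.18 = 7.9524/33.18 = 0.2397
Sum = 11.851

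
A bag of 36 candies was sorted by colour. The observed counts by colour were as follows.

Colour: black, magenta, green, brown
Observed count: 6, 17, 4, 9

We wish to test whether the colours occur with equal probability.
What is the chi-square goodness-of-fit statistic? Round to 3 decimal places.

10.889

Expected count for each of the 4 categories: 36/4 = 9.
χ² = (6−9)²/9 + (17−9)²/9 + (4−9)²/9 + (9−9)²/9
   = 1.0000 + 7.1111 + 2.7778 + 0.0000
Sum = 10.889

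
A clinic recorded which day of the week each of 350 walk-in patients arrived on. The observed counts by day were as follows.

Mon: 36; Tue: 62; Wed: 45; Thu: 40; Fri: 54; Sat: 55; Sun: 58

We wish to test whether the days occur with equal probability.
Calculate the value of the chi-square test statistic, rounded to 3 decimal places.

11.400

Under H₀ each category has probability 1/7, so each expected count is 350/7 = 50.
Mon: (36 − 50)²/50 = 196/50 = 3.9200
Tue: (62 − 50)²/50 = 144/50 = 2.8800
Wed: (45 − 50)²/50 = 25/50 = 0.5000
Thu: (40 − 50)²/50 = 100/50 = 2.0000
Fri: (54 − 50)²/50 = 16/50 = 0.3200
Sat: (55 − 50)²/50 = 25/50 = 0.5000
Sun: (58 − 50)²/50 = 64/50 = 1.2800
Sum = 11.400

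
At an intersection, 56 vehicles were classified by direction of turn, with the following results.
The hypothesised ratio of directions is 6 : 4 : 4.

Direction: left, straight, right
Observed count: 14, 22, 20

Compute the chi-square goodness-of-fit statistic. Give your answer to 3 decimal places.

7.417

Ratio total = 14. Expected counts: 56×6/14 = 24, 56×4/14 = 16, 56×4/14 = 16.
cat           O        E   (O−E)²/E
left         14       24     4.1667
straight     22       16     2.2500
right        20       16     1.0000
Sum = 7.417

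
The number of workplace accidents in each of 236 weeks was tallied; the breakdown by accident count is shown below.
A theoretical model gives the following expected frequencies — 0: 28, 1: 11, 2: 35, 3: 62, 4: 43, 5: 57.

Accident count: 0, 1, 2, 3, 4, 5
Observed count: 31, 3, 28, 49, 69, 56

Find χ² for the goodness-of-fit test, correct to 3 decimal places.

26.004

cat         O        E   (O−E)²/E
0          31       28     0.3214
1           3       11     5.8182
2          28       35     1.4000
3          49       62     2.7258
4          69       43    15.7209
5          56       57     0.0175
Sum = 26.004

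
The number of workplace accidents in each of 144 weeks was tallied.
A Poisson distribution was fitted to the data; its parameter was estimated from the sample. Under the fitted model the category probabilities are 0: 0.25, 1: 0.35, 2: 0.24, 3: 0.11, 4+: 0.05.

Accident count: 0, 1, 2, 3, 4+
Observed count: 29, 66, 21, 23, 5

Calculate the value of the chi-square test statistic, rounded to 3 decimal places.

Expected counts E_i = n·p_i: 144×0.25 = 36, 144×0.35 = 50.4, 144×0.24 = 34.56, 144×0.11 = 15.84, 144×0.05 = 7.2.
0: (29 − 36)²/36 = 49/36 = 1.3611
1: (66 − 50.4)²/50.4 = 243.36/50.4 = 4.8286
2: (21 − 34.56)²/34.56 = 183.8736/34.56 = 5.3204
3: (23 − 15.84)²/15.84 = 51.2656/15.84 = 3.2365
4+: (5 − 7.2)²/7.2 = 4.84/7.2 = 0.6722
Sum = 15.419

15.419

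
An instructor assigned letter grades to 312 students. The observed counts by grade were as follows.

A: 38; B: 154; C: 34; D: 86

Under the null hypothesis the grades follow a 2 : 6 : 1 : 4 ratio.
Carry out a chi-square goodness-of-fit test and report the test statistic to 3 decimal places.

Ratio total = 13. Expected counts: 312×2/13 = 48, 312×6/13 = 144, 312×1/13 = 24, 312×4/13 = 96.
cat         O        E   (O−E)²/E
A          38       48     2.0833
B         154      144     0.6944
C          34       24     4.1667
D          86       96     1.0417
Sum = 7.986

7.986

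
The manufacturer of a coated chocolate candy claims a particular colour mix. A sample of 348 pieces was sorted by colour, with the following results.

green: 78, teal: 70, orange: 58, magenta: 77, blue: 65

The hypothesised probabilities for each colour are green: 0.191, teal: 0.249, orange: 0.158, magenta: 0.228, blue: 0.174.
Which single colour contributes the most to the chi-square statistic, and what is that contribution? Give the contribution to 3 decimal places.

Expected counts E_i = n·p_i: 348×0.191 = 66.468, 348×0.249 = 86.652, 348×0.158 = 54.984, 348×0.228 = 79.344, 348×0.174 = 60.552.
χ² = (78−66.468)²/66.468 + (70−86.652)²/86.652 + (58−54.984)²/54.984 + (77−79.344)²/79.344 + (65−60.552)²/60.552
   = 2.0008 + 3.2000 + 0.1654 + 0.0692 + 0.3267
The largest term is for teal: 3.200.

teal, 3.200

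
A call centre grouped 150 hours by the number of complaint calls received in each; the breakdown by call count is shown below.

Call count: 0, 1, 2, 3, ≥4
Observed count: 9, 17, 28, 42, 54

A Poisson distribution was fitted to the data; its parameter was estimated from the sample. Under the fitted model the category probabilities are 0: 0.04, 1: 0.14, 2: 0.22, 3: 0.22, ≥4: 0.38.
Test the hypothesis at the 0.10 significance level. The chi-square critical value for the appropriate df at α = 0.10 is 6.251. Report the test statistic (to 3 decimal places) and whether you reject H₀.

Expected counts E_i = n·p_i: 150×0.04 = 6, 150×0.14 = 21, 150×0.22 = 33, 150×0.22 = 33, 150×0.38 = 57.
0: (9 − 6)²/6 = 9/6 = 1.5000
1: (17 − 21)²/21 = 16/21 = 0.7619
2: (28 − 33)²/33 = 25/33 = 0.7576
3: (42 − 33)²/33 = 81/33 = 2.4545
≥4: (54 − 57)²/57 = 9/57 = 0.1579
Sum = 5.632
df = 3. Since 5.632 < 6.251, we do not reject H₀.

5.632; do not reject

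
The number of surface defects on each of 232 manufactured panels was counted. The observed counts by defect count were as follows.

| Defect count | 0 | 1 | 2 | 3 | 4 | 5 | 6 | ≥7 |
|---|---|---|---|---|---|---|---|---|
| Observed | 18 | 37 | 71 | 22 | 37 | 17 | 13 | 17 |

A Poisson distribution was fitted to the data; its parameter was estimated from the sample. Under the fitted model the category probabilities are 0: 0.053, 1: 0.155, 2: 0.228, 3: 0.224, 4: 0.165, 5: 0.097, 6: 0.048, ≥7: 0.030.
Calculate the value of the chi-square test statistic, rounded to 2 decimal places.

Expected counts E_i = n·p_i: 232×0.053 = 12.296, 232×0.155 = 35.96, 232×0.228 = 52.896, 232×0.224 = 51.968, 232×0.165 = 38.28, 232×0.097 = 22.504, 232×0.048 = 11.136, 232×0.030 = 6.96.
cat         O        E   (O−E)²/E
0          18   12.296      2.646
1          37    35.96      0.030
2          71   52.896      6.196
3          22   51.968     17.281
4          37    38.28      0.043
5          17   22.504      1.346
6          13   11.136      0.312
≥7         17     6.96     14.483
Sum = 42.34

42.34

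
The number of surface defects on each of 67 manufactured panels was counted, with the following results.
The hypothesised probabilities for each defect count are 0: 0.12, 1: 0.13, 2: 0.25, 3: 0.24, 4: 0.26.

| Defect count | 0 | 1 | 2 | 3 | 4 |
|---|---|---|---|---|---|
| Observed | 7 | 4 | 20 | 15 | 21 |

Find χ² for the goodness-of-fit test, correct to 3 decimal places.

4.120

Expected counts E_i = n·p_i: 67×0.12 = 8.04, 67×0.13 = 8.71, 67×0.25 = 16.75, 67×0.24 = 16.08, 67×0.26 = 17.42.
0: (7 − 8.04)²/8.04 = 1.0816/8.04 = 0.1345
1: (4 − 8.71)²/8.71 = 22.1841/8.71 = 2.5470
2: (20 − 16.75)²/16.75 = 10.5625/16.75 = 0.6306
3: (15 − 16.08)²/16.08 = 1.1664/16.08 = 0.0725
4: (21 − 17.42)²/17.42 = 12.8164/17.42 = 0.7357
Sum = 4.120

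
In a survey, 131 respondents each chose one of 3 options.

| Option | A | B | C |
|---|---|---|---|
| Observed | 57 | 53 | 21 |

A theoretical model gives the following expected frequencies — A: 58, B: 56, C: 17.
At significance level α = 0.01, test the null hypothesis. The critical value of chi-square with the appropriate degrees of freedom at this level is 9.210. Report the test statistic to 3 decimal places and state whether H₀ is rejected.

1.119; do not reject

χ² = (57−58)²/58 + (53−56)²/56 + (21−17)²/17
   = 0.0172 + 0.1607 + 0.9412
Sum = 1.119
df = 2. Since 1.119 < 9.210, we do not reject H₀.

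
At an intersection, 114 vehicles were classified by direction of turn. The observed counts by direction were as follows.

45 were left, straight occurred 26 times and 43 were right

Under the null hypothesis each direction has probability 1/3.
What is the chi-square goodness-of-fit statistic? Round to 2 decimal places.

Under H₀ each category has probability 1/3, so each expected count is 114/3 = 38.
χ² = (45−38)²/38 + (26−38)²/38 + (43−38)²/38
   = 1.289 + 3.789 + 0.658
Sum = 5.74

5.74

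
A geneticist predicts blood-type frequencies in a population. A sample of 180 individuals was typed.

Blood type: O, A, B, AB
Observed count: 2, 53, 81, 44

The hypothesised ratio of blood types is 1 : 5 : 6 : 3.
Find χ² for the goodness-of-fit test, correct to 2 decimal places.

12.05

Ratio total = 15. Expected counts: 180×1/15 = 12, 180×5/15 = 60, 180×6/15 = 72, 180×3/15 = 36.
χ² = (2−12)²/12 + (53−60)²/60 + (81−72)²/72 + (44−36)²/36
   = 8.333 + 0.817 + 1.125 + 1.778
Sum = 12.05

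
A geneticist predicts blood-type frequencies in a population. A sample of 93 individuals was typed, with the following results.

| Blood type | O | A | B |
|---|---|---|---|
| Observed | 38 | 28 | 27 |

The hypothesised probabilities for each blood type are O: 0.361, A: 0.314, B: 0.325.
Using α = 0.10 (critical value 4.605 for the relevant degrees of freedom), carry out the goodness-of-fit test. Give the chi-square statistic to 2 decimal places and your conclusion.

Expected counts E_i = n·p_i: 93×0.361 = 33.573, 93×0.314 = 29.202, 93×0.325 = 30.225.
O: (38 − 33.573)²/33.573 = 19.598329/33.573 = 0.584
A: (28 − 29.202)²/29.202 = 1.444804/29.202 = 0.049
B: (27 − 30.225)²/30.225 = 10.400625/30.225 = 0.344
Sum = 0.98
df = 2. Since 0.98 < 4.605, we do not reject H₀.

0.98; do not reject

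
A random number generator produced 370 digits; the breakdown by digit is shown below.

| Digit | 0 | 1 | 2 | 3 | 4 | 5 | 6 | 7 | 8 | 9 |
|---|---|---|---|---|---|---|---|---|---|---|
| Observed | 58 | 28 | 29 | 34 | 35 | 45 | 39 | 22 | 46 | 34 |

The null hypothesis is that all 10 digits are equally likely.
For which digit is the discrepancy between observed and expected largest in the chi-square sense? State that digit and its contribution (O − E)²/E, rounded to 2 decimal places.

Under H₀ each category has probability 1/10, so each expected count is 370/10 = 37.
0: (58 − 37)²/37 = 441/37 = 11.919
1: (28 − 37)²/37 = 81/37 = 2.189
2: (29 − 37)²/37 = 64/37 = 1.730
3: (34 − 37)²/37 = 9/37 = 0.243
4: (35 − 37)²/37 = 4/37 = 0.108
5: (45 − 37)²/37 = 64/37 = 1.730
6: (39 − 37)²/37 = 4/37 = 0.108
7: (22 − 37)²/37 = 225/37 = 6.081
8: (46 − 37)²/37 = 81/37 = 2.189
9: (34 − 37)²/37 = 9/37 = 0.243
The largest term is for 0: 11.92.

0, 11.92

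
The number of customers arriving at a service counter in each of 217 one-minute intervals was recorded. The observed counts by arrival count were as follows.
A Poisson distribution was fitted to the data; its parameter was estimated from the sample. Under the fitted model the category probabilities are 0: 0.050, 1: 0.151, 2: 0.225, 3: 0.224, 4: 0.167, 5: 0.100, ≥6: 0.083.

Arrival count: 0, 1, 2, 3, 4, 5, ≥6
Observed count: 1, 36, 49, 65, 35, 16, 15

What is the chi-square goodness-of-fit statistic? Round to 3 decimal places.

16.833

Expected counts E_i = n·p_i: 217×0.050 = 10.85, 217×0.151 = 32.767, 217×0.225 = 48.825, 217×0.224 = 48.608, 217×0.167 = 36.239, 217×0.100 = 21.7, 217×0.083 = 18.011.
0: (1 − 10.85)²/10.85 = 97.0225/10.85 = 8.9422
1: (36 − 32.767)²/32.767 = 10.452289/32.767 = 0.3190
2: (49 − 48.825)²/48.825 = 0.030625/48.825 = 0.0006
3: (65 − 48.608)²/48.608 = 268.697664/48.608 = 5.5278
4: (35 − 36.239)²/36.239 = 1.535121/36.239 = 0.0424
5: (16 − 21.7)²/21.7 = 32.49/21.7 = 1.4972
≥6: (15 − 18.011)²/18.011 = 9.066121/18.011 = 0.5034
Sum = 16.833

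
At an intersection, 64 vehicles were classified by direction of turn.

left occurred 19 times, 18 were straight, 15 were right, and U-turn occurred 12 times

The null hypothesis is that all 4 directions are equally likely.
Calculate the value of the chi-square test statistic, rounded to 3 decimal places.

Under H₀ each category has probability 1/4, so each expected count is 64/4 = 16.
χ² = (19−16)²/16 + (18−16)²/16 + (15−16)²/16 + (12−16)²/16
   = 0.5625 + 0.2500 + 0.0625 + 1.0000
Sum = 1.875

1.875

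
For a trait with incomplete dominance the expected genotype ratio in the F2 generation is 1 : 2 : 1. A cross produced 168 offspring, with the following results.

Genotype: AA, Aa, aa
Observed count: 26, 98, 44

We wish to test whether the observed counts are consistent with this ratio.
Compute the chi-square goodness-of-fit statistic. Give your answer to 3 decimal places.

8.524

Ratio total = 4. Expected counts: 168×1/4 = 42, 168×2/4 = 84, 168×1/4 = 42.
AA: (26 − 42)²/42 = 256/42 = 6.0952
Aa: (98 − 84)²/84 = 196/84 = 2.3333
aa: (44 − 42)²/42 = 4/42 = 0.0952
Sum = 8.524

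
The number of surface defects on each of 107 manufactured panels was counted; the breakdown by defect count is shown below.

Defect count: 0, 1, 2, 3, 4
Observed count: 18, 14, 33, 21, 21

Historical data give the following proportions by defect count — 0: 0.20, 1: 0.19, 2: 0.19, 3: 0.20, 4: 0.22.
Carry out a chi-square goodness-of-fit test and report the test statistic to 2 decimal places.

10.69

Expected counts E_i = n·p_i: 107×0.20 = 21.4, 107×0.19 = 20.33, 107×0.19 = 20.33, 107×0.20 = 21.4, 107×0.22 = 23.54.
0: (18 − 21.4)²/21.4 = 11.56/21.4 = 0.540
1: (14 − 20.33)²/20.33 = 40.0689/20.33 = 1.971
2: (33 − 20.33)²/20.33 = 160.5289/20.33 = 7.896
3: (21 − 21.4)²/21.4 = 0.16/21.4 = 0.007
4: (21 − 23.54)²/23.54 = 6.4516/23.54 = 0.274
Sum = 10.69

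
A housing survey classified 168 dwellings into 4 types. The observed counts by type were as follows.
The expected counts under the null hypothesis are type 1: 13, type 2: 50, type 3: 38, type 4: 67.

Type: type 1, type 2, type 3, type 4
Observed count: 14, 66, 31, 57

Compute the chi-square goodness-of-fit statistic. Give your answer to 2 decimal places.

7.98

type 1: (14 − 13)²/13 = 1/13 = 0.077
type 2: (66 − 50)²/50 = 256/50 = 5.120
type 3: (31 − 38)²/38 = 49/38 = 1.289
type 4: (57 − 67)²/67 = 100/67 = 1.493
Sum = 7.98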